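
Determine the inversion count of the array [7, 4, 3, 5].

Finding inversions in [7, 4, 3, 5]:

(0, 1): arr[0]=7 > arr[1]=4
(0, 2): arr[0]=7 > arr[2]=3
(0, 3): arr[0]=7 > arr[3]=5
(1, 2): arr[1]=4 > arr[2]=3

Total inversions: 4

The array has 4 inversion(s): (0,1), (0,2), (0,3), (1,2). Each pair (i,j) satisfies i < j and arr[i] > arr[j].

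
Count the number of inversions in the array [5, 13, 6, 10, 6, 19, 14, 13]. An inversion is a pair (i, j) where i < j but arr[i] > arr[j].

Finding inversions in [5, 13, 6, 10, 6, 19, 14, 13]:

(1, 2): arr[1]=13 > arr[2]=6
(1, 3): arr[1]=13 > arr[3]=10
(1, 4): arr[1]=13 > arr[4]=6
(3, 4): arr[3]=10 > arr[4]=6
(5, 6): arr[5]=19 > arr[6]=14
(5, 7): arr[5]=19 > arr[7]=13
(6, 7): arr[6]=14 > arr[7]=13

Total inversions: 7

The array has 7 inversion(s): (1,2), (1,3), (1,4), (3,4), (5,6), (5,7), (6,7). Each pair (i,j) satisfies i < j and arr[i] > arr[j].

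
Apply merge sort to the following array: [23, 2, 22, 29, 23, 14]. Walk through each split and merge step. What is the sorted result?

Merge sort trace:

Split: [23, 2, 22, 29, 23, 14] -> [23, 2, 22] and [29, 23, 14]
  Split: [23, 2, 22] -> [23] and [2, 22]
    Split: [2, 22] -> [2] and [22]
    Merge: [2] + [22] -> [2, 22]
  Merge: [23] + [2, 22] -> [2, 22, 23]
  Split: [29, 23, 14] -> [29] and [23, 14]
    Split: [23, 14] -> [23] and [14]
    Merge: [23] + [14] -> [14, 23]
  Merge: [29] + [14, 23] -> [14, 23, 29]
Merge: [2, 22, 23] + [14, 23, 29] -> [2, 14, 22, 23, 23, 29]

Final sorted array: [2, 14, 22, 23, 23, 29]

The merge sort proceeds by recursively splitting the array and merging sorted halves.
After all merges, the sorted array is [2, 14, 22, 23, 23, 29].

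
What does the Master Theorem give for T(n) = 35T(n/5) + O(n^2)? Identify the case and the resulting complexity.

Master Theorem for T(n) = 35T(n/5) + O(n^2):

a = 35, b = 5, c = 2
log_b(a) = log_5(35) = 2.2091

Case 1: c = 2 < log_5(35) = 2.2091
T(n) = O(n^(log_5 35))

For T(n) = 35T(n/5) + O(n^2): log_5(35) = 2.2091. This is Case 1 of the Master Theorem (c < log_b(a), work dominated by leaves), giving O(n^(log_5 35)).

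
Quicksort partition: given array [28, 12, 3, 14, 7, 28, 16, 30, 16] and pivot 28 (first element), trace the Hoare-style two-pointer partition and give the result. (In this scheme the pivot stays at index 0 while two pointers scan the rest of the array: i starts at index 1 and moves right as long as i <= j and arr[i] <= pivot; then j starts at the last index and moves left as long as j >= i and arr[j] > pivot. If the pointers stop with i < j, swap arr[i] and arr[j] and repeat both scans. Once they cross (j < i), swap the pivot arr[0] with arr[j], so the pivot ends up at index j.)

Hoare-style two-pointer partition with pivot = 28:

Initial array: [28, 12, 3, 14, 7, 28, 16, 30, 16]

Pointers start at i = 1, j = 8.
i stops at index 7 (arr[7]=30 > 28), j stops at index 8 (arr[8]=16 <= 28): swap arr[7] and arr[8], array becomes [28, 12, 3, 14, 7, 28, 16, 16, 30]
i ends at 8, j ends at 7: the pointers have crossed (j < i), so scanning stops.

Swap pivot arr[0] with arr[7] to place pivot at position 7: [16, 12, 3, 14, 7, 28, 16, 28, 30]
Pivot position: 7

After partitioning with pivot 28, the array becomes [16, 12, 3, 14, 7, 28, 16, 28, 30]. The pivot is placed at index 7. All elements to the left of the pivot are <= 28, and all elements to the right are > 28.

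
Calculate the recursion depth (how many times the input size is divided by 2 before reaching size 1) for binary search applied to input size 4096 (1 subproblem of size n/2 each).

For divide and conquer with division factor 2:

Problem sizes at each level:
Level 0: 4096
Level 1: 2048
Level 2: 1024
Level 3: 512
Level 4: 256
Level 5: 128
Level 6: 64
Level 7: 32
Level 8: 16
Level 9: 8
Level 10: 4
Level 11: 2
Level 12: 1

The root is level 0 and the size-1 base case is level 12 (the tree spans levels 0 through 12, i.e. 13 levels counting the root), so the depth is the number of divisions: log_2(4096) = 12

The recursion tree depth is log_2(4096) = 12. At each level, the problem size is divided by 2, so it takes 12 divisions to reduce to a base case of size 1. The algorithm makes 1 recursive call at each level.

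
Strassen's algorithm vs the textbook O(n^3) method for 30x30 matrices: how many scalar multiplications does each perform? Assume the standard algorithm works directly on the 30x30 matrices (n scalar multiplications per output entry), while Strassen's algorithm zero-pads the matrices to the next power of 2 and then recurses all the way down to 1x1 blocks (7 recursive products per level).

Matrix multiplication for 30x30 matrices:

Strassen's algorithm requires power-of-2 dimensions. Pad 30x30 to 32x32 (next power of 2).

Standard algorithm: 30^3 = 27000 multiplications
Strassen's algorithm: 7^(log2(32)) = 7^5 = 16807 multiplications
Savings: 27000 - 16807 = 10193 multiplications

Standard: 27000 multiplications (30^3). Strassen: 16807 multiplications (7^5, after padding to 32x32). Strassen reduces 8 recursive multiplications to 7 at each level.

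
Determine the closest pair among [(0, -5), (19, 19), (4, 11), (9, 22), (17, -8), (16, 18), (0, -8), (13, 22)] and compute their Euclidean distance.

Computing all pairwise distances among 8 points:

d((0, -5), (19, 19)) = 30.6105
d((0, -5), (4, 11)) = 16.4924
d((0, -5), (9, 22)) = 28.4605
d((0, -5), (17, -8)) = 17.2627
d((0, -5), (16, 18)) = 28.0179
d((0, -5), (0, -8)) = 3.0 <-- minimum
d((0, -5), (13, 22)) = 29.9666
d((19, 19), (4, 11)) = 17.0
d((19, 19), (9, 22)) = 10.4403
d((19, 19), (17, -8)) = 27.074
d((19, 19), (16, 18)) = 3.1623
d((19, 19), (0, -8)) = 33.0151
d((19, 19), (13, 22)) = 6.7082
d((4, 11), (9, 22)) = 12.083
d((4, 11), (17, -8)) = 23.0217
d((4, 11), (16, 18)) = 13.8924
d((4, 11), (0, -8)) = 19.4165
d((4, 11), (13, 22)) = 14.2127
d((9, 22), (17, -8)) = 31.0483
d((9, 22), (16, 18)) = 8.0623
d((9, 22), (0, -8)) = 31.3209
d((9, 22), (13, 22)) = 4.0
d((17, -8), (16, 18)) = 26.0192
d((17, -8), (0, -8)) = 17.0
d((17, -8), (13, 22)) = 30.2655
d((16, 18), (0, -8)) = 30.5287
d((16, 18), (13, 22)) = 5.0
d((0, -8), (13, 22)) = 32.6956

Closest pair: (0, -5) and (0, -8) with distance 3.0

The closest pair is (0, -5) and (0, -8) with Euclidean distance 3.0. For 8 points, brute-force pairwise comparison is shown above. For large n, the divide-and-conquer algorithm (sort by x, recurse on halves, check the dividing strip) achieves O(n log n).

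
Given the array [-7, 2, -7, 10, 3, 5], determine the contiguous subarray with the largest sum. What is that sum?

Using Kadane's algorithm on [-7, 2, -7, 10, 3, 5]:

Scanning through the array:
Position 1 (value 2): max_ending_here = 2, max_so_far = 2
Position 2 (value -7): max_ending_here = -5, max_so_far = 2
Position 3 (value 10): max_ending_here = 10, max_so_far = 10
Position 4 (value 3): max_ending_here = 13, max_so_far = 13
Position 5 (value 5): max_ending_here = 18, max_so_far = 18

Maximum subarray: [10, 3, 5]
Maximum sum: 18

The maximum subarray is [10, 3, 5] with sum 18. This subarray runs from index 3 to index 5.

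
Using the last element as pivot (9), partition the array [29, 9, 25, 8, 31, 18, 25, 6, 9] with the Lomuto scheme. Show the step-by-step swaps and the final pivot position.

Lomuto partition with pivot = 9:

Initial array: [29, 9, 25, 8, 31, 18, 25, 6, 9]

arr[0]=29 > 9: no swap
arr[1]=9 <= 9: swap with position 0, array becomes [9, 29, 25, 8, 31, 18, 25, 6, 9]
arr[2]=25 > 9: no swap
arr[3]=8 <= 9: swap with position 1, array becomes [9, 8, 25, 29, 31, 18, 25, 6, 9]
arr[4]=31 > 9: no swap
arr[5]=18 > 9: no swap
arr[6]=25 > 9: no swap
arr[7]=6 <= 9: swap with position 2, array becomes [9, 8, 6, 29, 31, 18, 25, 25, 9]

Place pivot at position 3: [9, 8, 6, 9, 31, 18, 25, 25, 29]
Pivot position: 3

After partitioning with pivot 9, the array becomes [9, 8, 6, 9, 31, 18, 25, 25, 29]. The pivot is placed at index 3. All elements to the left of the pivot are <= 9, and all elements to the right are > 9.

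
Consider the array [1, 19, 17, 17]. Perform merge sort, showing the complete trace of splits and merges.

Merge sort trace:

Split: [1, 19, 17, 17] -> [1, 19] and [17, 17]
  Split: [1, 19] -> [1] and [19]
  Merge: [1] + [19] -> [1, 19]
  Split: [17, 17] -> [17] and [17]
  Merge: [17] + [17] -> [17, 17]
Merge: [1, 19] + [17, 17] -> [1, 17, 17, 19]

Final sorted array: [1, 17, 17, 19]

The merge sort proceeds by recursively splitting the array and merging sorted halves.
After all merges, the sorted array is [1, 17, 17, 19].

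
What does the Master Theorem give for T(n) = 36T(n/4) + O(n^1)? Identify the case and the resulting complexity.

Master Theorem for T(n) = 36T(n/4) + O(n^1):

a = 36, b = 4, c = 1
log_b(a) = log_4(36) = 2.5850

Case 1: c = 1 < log_4(36) = 2.5850
T(n) = O(n^(log_4 36))

For T(n) = 36T(n/4) + O(n^1): log_4(36) = 2.5850. This is Case 1 of the Master Theorem (c < log_b(a), work dominated by leaves), giving O(n^(log_4 36)).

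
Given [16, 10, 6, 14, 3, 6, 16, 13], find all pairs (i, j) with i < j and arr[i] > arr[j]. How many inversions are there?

Finding inversions in [16, 10, 6, 14, 3, 6, 16, 13]:

(0, 1): arr[0]=16 > arr[1]=10
(0, 2): arr[0]=16 > arr[2]=6
(0, 3): arr[0]=16 > arr[3]=14
(0, 4): arr[0]=16 > arr[4]=3
(0, 5): arr[0]=16 > arr[5]=6
(0, 7): arr[0]=16 > arr[7]=13
(1, 2): arr[1]=10 > arr[2]=6
(1, 4): arr[1]=10 > arr[4]=3
(1, 5): arr[1]=10 > arr[5]=6
(2, 4): arr[2]=6 > arr[4]=3
(3, 4): arr[3]=14 > arr[4]=3
(3, 5): arr[3]=14 > arr[5]=6
(3, 7): arr[3]=14 > arr[7]=13
(6, 7): arr[6]=16 > arr[7]=13

Total inversions: 14

The array has 14 inversion(s): (0,1), (0,2), (0,3), (0,4), (0,5), (0,7), (1,2), (1,4), (1,5), (2,4), (3,4), (3,5), (3,7), (6,7). Each pair (i,j) satisfies i < j and arr[i] > arr[j].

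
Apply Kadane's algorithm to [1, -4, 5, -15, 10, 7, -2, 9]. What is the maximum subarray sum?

Using Kadane's algorithm on [1, -4, 5, -15, 10, 7, -2, 9]:

Scanning through the array:
Position 1 (value -4): max_ending_here = -3, max_so_far = 1
Position 2 (value 5): max_ending_here = 5, max_so_far = 5
Position 3 (value -15): max_ending_here = -10, max_so_far = 5
Position 4 (value 10): max_ending_here = 10, max_so_far = 10
Position 5 (value 7): max_ending_here = 17, max_so_far = 17
Position 6 (value -2): max_ending_here = 15, max_so_far = 17
Position 7 (value 9): max_ending_here = 24, max_so_far = 24

Maximum subarray: [10, 7, -2, 9]
Maximum sum: 24

The maximum subarray is [10, 7, -2, 9] with sum 24. This subarray runs from index 4 to index 7.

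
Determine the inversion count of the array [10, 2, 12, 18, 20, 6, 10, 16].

Finding inversions in [10, 2, 12, 18, 20, 6, 10, 16]:

(0, 1): arr[0]=10 > arr[1]=2
(0, 5): arr[0]=10 > arr[5]=6
(2, 5): arr[2]=12 > arr[5]=6
(2, 6): arr[2]=12 > arr[6]=10
(3, 5): arr[3]=18 > arr[5]=6
(3, 6): arr[3]=18 > arr[6]=10
(3, 7): arr[3]=18 > arr[7]=16
(4, 5): arr[4]=20 > arr[5]=6
(4, 6): arr[4]=20 > arr[6]=10
(4, 7): arr[4]=20 > arr[7]=16

Total inversions: 10

The array has 10 inversion(s): (0,1), (0,5), (2,5), (2,6), (3,5), (3,6), (3,7), (4,5), (4,6), (4,7). Each pair (i,j) satisfies i < j and arr[i] > arr[j].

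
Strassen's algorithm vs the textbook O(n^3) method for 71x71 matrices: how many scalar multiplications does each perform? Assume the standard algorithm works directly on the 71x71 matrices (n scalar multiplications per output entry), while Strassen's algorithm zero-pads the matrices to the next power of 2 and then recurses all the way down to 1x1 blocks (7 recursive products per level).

Matrix multiplication for 71x71 matrices:

Strassen's algorithm requires power-of-2 dimensions. Pad 71x71 to 128x128 (next power of 2).

Standard algorithm: 71^3 = 357911 multiplications
Strassen's algorithm: 7^(log2(128)) = 7^7 = 823543 multiplications
Difference: 357911 - 823543 = -465632 (Strassen uses MORE here due to padding overhead — for small or just-over-power-of-2 n, padding can outweigh the per-level savings)

Standard: 357911 multiplications (71^3). Strassen: 823543 multiplications (7^7, after padding to 128x128). Strassen reduces 8 recursive multiplications to 7 at each level.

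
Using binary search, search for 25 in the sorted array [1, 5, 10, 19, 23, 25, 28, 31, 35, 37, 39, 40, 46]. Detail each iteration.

Binary search for 25 in [1, 5, 10, 19, 23, 25, 28, 31, 35, 37, 39, 40, 46]:

lo=0, hi=12, mid=6, arr[mid]=28 -> 28 > 25, search left half
lo=0, hi=5, mid=2, arr[mid]=10 -> 10 < 25, search right half
lo=3, hi=5, mid=4, arr[mid]=23 -> 23 < 25, search right half
lo=5, hi=5, mid=5, arr[mid]=25 -> Found target at index 5!

Binary search finds 25 at index 5 after 4 comparisons. The search repeatedly halves the search space by comparing with the middle element.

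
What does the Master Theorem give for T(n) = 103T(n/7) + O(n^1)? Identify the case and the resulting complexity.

Master Theorem for T(n) = 103T(n/7) + O(n^1):

a = 103, b = 7, c = 1
log_b(a) = log_7(103) = 2.3818

Case 1: c = 1 < log_7(103) = 2.3818
T(n) = O(n^(log_7 103))

For T(n) = 103T(n/7) + O(n^1): log_7(103) = 2.3818. This is Case 1 of the Master Theorem (c < log_b(a), work dominated by leaves), giving O(n^(log_7 103)).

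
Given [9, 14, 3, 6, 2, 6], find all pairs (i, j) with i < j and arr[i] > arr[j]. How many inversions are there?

Finding inversions in [9, 14, 3, 6, 2, 6]:

(0, 2): arr[0]=9 > arr[2]=3
(0, 3): arr[0]=9 > arr[3]=6
(0, 4): arr[0]=9 > arr[4]=2
(0, 5): arr[0]=9 > arr[5]=6
(1, 2): arr[1]=14 > arr[2]=3
(1, 3): arr[1]=14 > arr[3]=6
(1, 4): arr[1]=14 > arr[4]=2
(1, 5): arr[1]=14 > arr[5]=6
(2, 4): arr[2]=3 > arr[4]=2
(3, 4): arr[3]=6 > arr[4]=2

Total inversions: 10

The array has 10 inversion(s): (0,2), (0,3), (0,4), (0,5), (1,2), (1,3), (1,4), (1,5), (2,4), (3,4). Each pair (i,j) satisfies i < j and arr[i] > arr[j].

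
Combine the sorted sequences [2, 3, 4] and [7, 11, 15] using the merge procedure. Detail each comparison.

Merging process:

Compare 2 vs 7: take 2 from left. Merged: [2]
Compare 3 vs 7: take 3 from left. Merged: [2, 3]
Compare 4 vs 7: take 4 from left. Merged: [2, 3, 4]
Append remaining from right: [7, 11, 15]. Merged: [2, 3, 4, 7, 11, 15]

Final merged array: [2, 3, 4, 7, 11, 15]
Total comparisons: 3

The merged array is [2, 3, 4, 7, 11, 15], requiring 3 comparisons. The merge step runs in O(n) time where n is the total number of elements.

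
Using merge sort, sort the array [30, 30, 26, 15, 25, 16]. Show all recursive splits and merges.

Merge sort trace:

Split: [30, 30, 26, 15, 25, 16] -> [30, 30, 26] and [15, 25, 16]
  Split: [30, 30, 26] -> [30] and [30, 26]
    Split: [30, 26] -> [30] and [26]
    Merge: [30] + [26] -> [26, 30]
  Merge: [30] + [26, 30] -> [26, 30, 30]
  Split: [15, 25, 16] -> [15] and [25, 16]
    Split: [25, 16] -> [25] and [16]
    Merge: [25] + [16] -> [16, 25]
  Merge: [15] + [16, 25] -> [15, 16, 25]
Merge: [26, 30, 30] + [15, 16, 25] -> [15, 16, 25, 26, 30, 30]

Final sorted array: [15, 16, 25, 26, 30, 30]

The merge sort proceeds by recursively splitting the array and merging sorted halves.
After all merges, the sorted array is [15, 16, 25, 26, 30, 30].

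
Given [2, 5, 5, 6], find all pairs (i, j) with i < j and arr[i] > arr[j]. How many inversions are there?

Finding inversions in [2, 5, 5, 6]:


Total inversions: 0

The array has 0 inversions. It is already sorted.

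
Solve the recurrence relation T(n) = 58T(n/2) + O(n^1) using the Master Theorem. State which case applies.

Master Theorem for T(n) = 58T(n/2) + O(n^1):

a = 58, b = 2, c = 1
log_b(a) = log_2(58) = 5.8580

Case 1: c = 1 < log_2(58) = 5.8580
T(n) = O(n^(log_2 58))

For T(n) = 58T(n/2) + O(n^1): log_2(58) = 5.8580. This is Case 1 of the Master Theorem (c < log_b(a), work dominated by leaves), giving O(n^(log_2 58)).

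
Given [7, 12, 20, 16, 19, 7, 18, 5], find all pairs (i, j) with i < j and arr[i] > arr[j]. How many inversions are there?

Finding inversions in [7, 12, 20, 16, 19, 7, 18, 5]:

(0, 7): arr[0]=7 > arr[7]=5
(1, 5): arr[1]=12 > arr[5]=7
(1, 7): arr[1]=12 > arr[7]=5
(2, 3): arr[2]=20 > arr[3]=16
(2, 4): arr[2]=20 > arr[4]=19
(2, 5): arr[2]=20 > arr[5]=7
(2, 6): arr[2]=20 > arr[6]=18
(2, 7): arr[2]=20 > arr[7]=5
(3, 5): arr[3]=16 > arr[5]=7
(3, 7): arr[3]=16 > arr[7]=5
(4, 5): arr[4]=19 > arr[5]=7
(4, 6): arr[4]=19 > arr[6]=18
(4, 7): arr[4]=19 > arr[7]=5
(5, 7): arr[5]=7 > arr[7]=5
(6, 7): arr[6]=18 > arr[7]=5

Total inversions: 15

The array has 15 inversion(s): (0,7), (1,5), (1,7), (2,3), (2,4), (2,5), (2,6), (2,7), (3,5), (3,7), (4,5), (4,6), (4,7), (5,7), (6,7). Each pair (i,j) satisfies i < j and arr[i] > arr[j].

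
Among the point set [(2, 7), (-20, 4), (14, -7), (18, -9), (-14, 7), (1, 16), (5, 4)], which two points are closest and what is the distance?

Computing all pairwise distances among 7 points:

d((2, 7), (-20, 4)) = 22.2036
d((2, 7), (14, -7)) = 18.4391
d((2, 7), (18, -9)) = 22.6274
d((2, 7), (-14, 7)) = 16.0
d((2, 7), (1, 16)) = 9.0554
d((2, 7), (5, 4)) = 4.2426 <-- minimum
d((-20, 4), (14, -7)) = 35.7351
d((-20, 4), (18, -9)) = 40.1622
d((-20, 4), (-14, 7)) = 6.7082
d((-20, 4), (1, 16)) = 24.1868
d((-20, 4), (5, 4)) = 25.0
d((14, -7), (18, -9)) = 4.4721
d((14, -7), (-14, 7)) = 31.305
d((14, -7), (1, 16)) = 26.4197
d((14, -7), (5, 4)) = 14.2127
d((18, -9), (-14, 7)) = 35.7771
d((18, -9), (1, 16)) = 30.2324
d((18, -9), (5, 4)) = 18.3848
d((-14, 7), (1, 16)) = 17.4929
d((-14, 7), (5, 4)) = 19.2354
d((1, 16), (5, 4)) = 12.6491

Closest pair: (2, 7) and (5, 4) with distance 4.2426

The closest pair is (2, 7) and (5, 4) with Euclidean distance 4.2426. For 7 points, brute-force pairwise comparison is shown above. For large n, the divide-and-conquer algorithm (sort by x, recurse on halves, check the dividing strip) achieves O(n log n).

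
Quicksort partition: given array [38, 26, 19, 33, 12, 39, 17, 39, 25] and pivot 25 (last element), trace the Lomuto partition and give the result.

Lomuto partition with pivot = 25:

Initial array: [38, 26, 19, 33, 12, 39, 17, 39, 25]

arr[0]=38 > 25: no swap
arr[1]=26 > 25: no swap
arr[2]=19 <= 25: swap with position 0, array becomes [19, 26, 38, 33, 12, 39, 17, 39, 25]
arr[3]=33 > 25: no swap
arr[4]=12 <= 25: swap with position 1, array becomes [19, 12, 38, 33, 26, 39, 17, 39, 25]
arr[5]=39 > 25: no swap
arr[6]=17 <= 25: swap with position 2, array becomes [19, 12, 17, 33, 26, 39, 38, 39, 25]
arr[7]=39 > 25: no swap

Place pivot at position 3: [19, 12, 17, 25, 26, 39, 38, 39, 33]
Pivot position: 3

After partitioning with pivot 25, the array becomes [19, 12, 17, 25, 26, 39, 38, 39, 33]. The pivot is placed at index 3. All elements to the left of the pivot are <= 25, and all elements to the right are > 25.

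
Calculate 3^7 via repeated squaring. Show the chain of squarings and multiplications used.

Computing 3^7 by squaring (build up from 3^1; each line after the first costs one multiplication):

3^1 = 3
3^2 = (3^1)^2 = 3^2 = 9
3^3 = 3 * 3^2 = 3 * 9 = 27
3^6 = (3^3)^2 = 27^2 = 729
3^7 = 3 * 3^6 = 3 * 729 = 2187

Result: 2187
Multiplications needed: 4 (4 lines after 3^1)

3^7 = 2187. Using exponentiation by squaring, this requires 4 multiplications. The key idea: if the exponent is even, square the half-power; if odd, multiply by the base once.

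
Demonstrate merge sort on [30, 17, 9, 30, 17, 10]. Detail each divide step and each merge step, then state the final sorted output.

Merge sort trace:

Split: [30, 17, 9, 30, 17, 10] -> [30, 17, 9] and [30, 17, 10]
  Split: [30, 17, 9] -> [30] and [17, 9]
    Split: [17, 9] -> [17] and [9]
    Merge: [17] + [9] -> [9, 17]
  Merge: [30] + [9, 17] -> [9, 17, 30]
  Split: [30, 17, 10] -> [30] and [17, 10]
    Split: [17, 10] -> [17] and [10]
    Merge: [17] + [10] -> [10, 17]
  Merge: [30] + [10, 17] -> [10, 17, 30]
Merge: [9, 17, 30] + [10, 17, 30] -> [9, 10, 17, 17, 30, 30]

Final sorted array: [9, 10, 17, 17, 30, 30]

The merge sort proceeds by recursively splitting the array and merging sorted halves.
After all merges, the sorted array is [9, 10, 17, 17, 30, 30].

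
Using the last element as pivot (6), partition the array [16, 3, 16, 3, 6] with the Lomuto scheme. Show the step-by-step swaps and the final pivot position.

Lomuto partition with pivot = 6:

Initial array: [16, 3, 16, 3, 6]

arr[0]=16 > 6: no swap
arr[1]=3 <= 6: swap with position 0, array becomes [3, 16, 16, 3, 6]
arr[2]=16 > 6: no swap
arr[3]=3 <= 6: swap with position 1, array becomes [3, 3, 16, 16, 6]

Place pivot at position 2: [3, 3, 6, 16, 16]
Pivot position: 2

After partitioning with pivot 6, the array becomes [3, 3, 6, 16, 16]. The pivot is placed at index 2. All elements to the left of the pivot are <= 6, and all elements to the right are > 6.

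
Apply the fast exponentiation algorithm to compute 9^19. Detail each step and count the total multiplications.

Computing 9^19 by squaring (build up from 9^1; each line after the first costs one multiplication):

9^1 = 9
9^2 = (9^1)^2 = 9^2 = 81
9^4 = (9^2)^2 = 81^2 = 6561
9^8 = (9^4)^2 = 6561^2 = 43046721
9^9 = 9 * 9^8 = 9 * 43046721 = 387420489
9^18 = (9^9)^2 = 387420489^2 = 150094635296999121
9^19 = 9 * 9^18 = 9 * 150094635296999121 = 1350851717672992089

Result: 1350851717672992089
Multiplications needed: 6 (6 lines after 9^1)

9^19 = 1350851717672992089. Using exponentiation by squaring, this requires 6 multiplications. The key idea: if the exponent is even, square the half-power; if odd, multiply by the base once.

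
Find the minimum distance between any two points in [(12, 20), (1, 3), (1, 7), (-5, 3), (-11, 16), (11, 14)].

Computing all pairwise distances among 6 points:

d((12, 20), (1, 3)) = 20.2485
d((12, 20), (1, 7)) = 17.0294
d((12, 20), (-5, 3)) = 24.0416
d((12, 20), (-11, 16)) = 23.3452
d((12, 20), (11, 14)) = 6.0828
d((1, 3), (1, 7)) = 4.0 <-- minimum
d((1, 3), (-5, 3)) = 6.0
d((1, 3), (-11, 16)) = 17.6918
d((1, 3), (11, 14)) = 14.8661
d((1, 7), (-5, 3)) = 7.2111
d((1, 7), (-11, 16)) = 15.0
d((1, 7), (11, 14)) = 12.2066
d((-5, 3), (-11, 16)) = 14.3178
d((-5, 3), (11, 14)) = 19.4165
d((-11, 16), (11, 14)) = 22.0907

Closest pair: (1, 3) and (1, 7) with distance 4.0

The closest pair is (1, 3) and (1, 7) with Euclidean distance 4.0. For 6 points, brute-force pairwise comparison is shown above. For large n, the divide-and-conquer algorithm (sort by x, recurse on halves, check the dividing strip) achieves O(n log n).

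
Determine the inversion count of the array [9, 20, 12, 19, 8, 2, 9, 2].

Finding inversions in [9, 20, 12, 19, 8, 2, 9, 2]:

(0, 4): arr[0]=9 > arr[4]=8
(0, 5): arr[0]=9 > arr[5]=2
(0, 7): arr[0]=9 > arr[7]=2
(1, 2): arr[1]=20 > arr[2]=12
(1, 3): arr[1]=20 > arr[3]=19
(1, 4): arr[1]=20 > arr[4]=8
(1, 5): arr[1]=20 > arr[5]=2
(1, 6): arr[1]=20 > arr[6]=9
(1, 7): arr[1]=20 > arr[7]=2
(2, 4): arr[2]=12 > arr[4]=8
(2, 5): arr[2]=12 > arr[5]=2
(2, 6): arr[2]=12 > arr[6]=9
(2, 7): arr[2]=12 > arr[7]=2
(3, 4): arr[3]=19 > arr[4]=8
(3, 5): arr[3]=19 > arr[5]=2
(3, 6): arr[3]=19 > arr[6]=9
(3, 7): arr[3]=19 > arr[7]=2
(4, 5): arr[4]=8 > arr[5]=2
(4, 7): arr[4]=8 > arr[7]=2
(6, 7): arr[6]=9 > arr[7]=2

Total inversions: 20

The array has 20 inversion(s): (0,4), (0,5), (0,7), (1,2), (1,3), (1,4), (1,5), (1,6), (1,7), (2,4), (2,5), (2,6), (2,7), (3,4), (3,5), (3,6), (3,7), (4,5), (4,7), (6,7). Each pair (i,j) satisfies i < j and arr[i] > arr[j].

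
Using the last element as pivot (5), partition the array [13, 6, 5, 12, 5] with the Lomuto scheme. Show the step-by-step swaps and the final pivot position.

Lomuto partition with pivot = 5:

Initial array: [13, 6, 5, 12, 5]

arr[0]=13 > 5: no swap
arr[1]=6 > 5: no swap
arr[2]=5 <= 5: swap with position 0, array becomes [5, 6, 13, 12, 5]
arr[3]=12 > 5: no swap

Place pivot at position 1: [5, 5, 13, 12, 6]
Pivot position: 1

After partitioning with pivot 5, the array becomes [5, 5, 13, 12, 6]. The pivot is placed at index 1. All elements to the left of the pivot are <= 5, and all elements to the right are > 5.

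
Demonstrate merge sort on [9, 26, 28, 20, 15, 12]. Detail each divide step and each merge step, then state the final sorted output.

Merge sort trace:

Split: [9, 26, 28, 20, 15, 12] -> [9, 26, 28] and [20, 15, 12]
  Split: [9, 26, 28] -> [9] and [26, 28]
    Split: [26, 28] -> [26] and [28]
    Merge: [26] + [28] -> [26, 28]
  Merge: [9] + [26, 28] -> [9, 26, 28]
  Split: [20, 15, 12] -> [20] and [15, 12]
    Split: [15, 12] -> [15] and [12]
    Merge: [15] + [12] -> [12, 15]
  Merge: [20] + [12, 15] -> [12, 15, 20]
Merge: [9, 26, 28] + [12, 15, 20] -> [9, 12, 15, 20, 26, 28]

Final sorted array: [9, 12, 15, 20, 26, 28]

The merge sort proceeds by recursively splitting the array and merging sorted halves.
After all merges, the sorted array is [9, 12, 15, 20, 26, 28].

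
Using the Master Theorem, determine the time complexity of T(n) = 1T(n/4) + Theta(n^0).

Master Theorem for T(n) = 1T(n/4) + O(n^0):

a = 1, b = 4, c = 0
log_b(a) = log_4(1) = 0.0000

Case 2: c = 0 = log_4(1) = 0.0000
T(n) = O(n^0 log n) = O(log n)

For T(n) = 1T(n/4) + O(n^0): log_4(1) = 0.0000. This is Case 2 of the Master Theorem (c = log_b(a), equal work at all levels), giving O(log n).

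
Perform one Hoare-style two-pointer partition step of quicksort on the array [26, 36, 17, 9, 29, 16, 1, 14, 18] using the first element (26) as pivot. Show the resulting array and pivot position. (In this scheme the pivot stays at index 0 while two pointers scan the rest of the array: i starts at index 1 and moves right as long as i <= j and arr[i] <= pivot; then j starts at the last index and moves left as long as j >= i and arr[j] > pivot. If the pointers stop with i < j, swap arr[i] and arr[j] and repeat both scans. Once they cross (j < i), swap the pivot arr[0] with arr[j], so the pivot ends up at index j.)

Hoare-style two-pointer partition with pivot = 26:

Initial array: [26, 36, 17, 9, 29, 16, 1, 14, 18]

Pointers start at i = 1, j = 8.
i stops at index 1 (arr[1]=36 > 26), j stops at index 8 (arr[8]=18 <= 26): swap arr[1] and arr[8], array becomes [26, 18, 17, 9, 29, 16, 1, 14, 36]
i stops at index 4 (arr[4]=29 > 26), j stops at index 7 (arr[7]=14 <= 26): swap arr[4] and arr[7], array becomes [26, 18, 17, 9, 14, 16, 1, 29, 36]
i ends at 7, j ends at 6: the pointers have crossed (j < i), so scanning stops.

Swap pivot arr[0] with arr[6] to place pivot at position 6: [1, 18, 17, 9, 14, 16, 26, 29, 36]
Pivot position: 6

After partitioning with pivot 26, the array becomes [1, 18, 17, 9, 14, 16, 26, 29, 36]. The pivot is placed at index 6. All elements to the left of the pivot are <= 26, and all elements to the right are > 26.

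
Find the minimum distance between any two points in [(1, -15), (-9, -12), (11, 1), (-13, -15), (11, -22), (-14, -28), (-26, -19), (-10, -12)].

Computing all pairwise distances among 8 points:

d((1, -15), (-9, -12)) = 10.4403
d((1, -15), (11, 1)) = 18.868
d((1, -15), (-13, -15)) = 14.0
d((1, -15), (11, -22)) = 12.2066
d((1, -15), (-14, -28)) = 19.8494
d((1, -15), (-26, -19)) = 27.2947
d((1, -15), (-10, -12)) = 11.4018
d((-9, -12), (11, 1)) = 23.8537
d((-9, -12), (-13, -15)) = 5.0
d((-9, -12), (11, -22)) = 22.3607
d((-9, -12), (-14, -28)) = 16.7631
d((-9, -12), (-26, -19)) = 18.3848
d((-9, -12), (-10, -12)) = 1.0 <-- minimum
d((11, 1), (-13, -15)) = 28.8444
d((11, 1), (11, -22)) = 23.0
d((11, 1), (-14, -28)) = 38.2884
d((11, 1), (-26, -19)) = 42.0595
d((11, 1), (-10, -12)) = 24.6982
d((-13, -15), (11, -22)) = 25.0
d((-13, -15), (-14, -28)) = 13.0384
d((-13, -15), (-26, -19)) = 13.6015
d((-13, -15), (-10, -12)) = 4.2426
d((11, -22), (-14, -28)) = 25.7099
d((11, -22), (-26, -19)) = 37.1214
d((11, -22), (-10, -12)) = 23.2594
d((-14, -28), (-26, -19)) = 15.0
d((-14, -28), (-10, -12)) = 16.4924
d((-26, -19), (-10, -12)) = 17.4642

Closest pair: (-9, -12) and (-10, -12) with distance 1.0

The closest pair is (-9, -12) and (-10, -12) with Euclidean distance 1.0. For 8 points, brute-force pairwise comparison is shown above. For large n, the divide-and-conquer algorithm (sort by x, recurse on halves, check the dividing strip) achieves O(n log n).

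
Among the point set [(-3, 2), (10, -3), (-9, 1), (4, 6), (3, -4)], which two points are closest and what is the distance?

Computing all pairwise distances among 5 points:

d((-3, 2), (10, -3)) = 13.9284
d((-3, 2), (-9, 1)) = 6.0828 <-- minimum
d((-3, 2), (4, 6)) = 8.0623
d((-3, 2), (3, -4)) = 8.4853
d((10, -3), (-9, 1)) = 19.4165
d((10, -3), (4, 6)) = 10.8167
d((10, -3), (3, -4)) = 7.0711
d((-9, 1), (4, 6)) = 13.9284
d((-9, 1), (3, -4)) = 13.0
d((4, 6), (3, -4)) = 10.0499

Closest pair: (-3, 2) and (-9, 1) with distance 6.0828

The closest pair is (-3, 2) and (-9, 1) with Euclidean distance 6.0828. For 5 points, brute-force pairwise comparison is shown above. For large n, the divide-and-conquer algorithm (sort by x, recurse on halves, check the dividing strip) achieves O(n log n).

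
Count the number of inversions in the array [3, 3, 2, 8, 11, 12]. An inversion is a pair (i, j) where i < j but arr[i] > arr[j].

Finding inversions in [3, 3, 2, 8, 11, 12]:

(0, 2): arr[0]=3 > arr[2]=2
(1, 2): arr[1]=3 > arr[2]=2

Total inversions: 2

The array has 2 inversion(s): (0,2), (1,2). Each pair (i,j) satisfies i < j and arr[i] > arr[j].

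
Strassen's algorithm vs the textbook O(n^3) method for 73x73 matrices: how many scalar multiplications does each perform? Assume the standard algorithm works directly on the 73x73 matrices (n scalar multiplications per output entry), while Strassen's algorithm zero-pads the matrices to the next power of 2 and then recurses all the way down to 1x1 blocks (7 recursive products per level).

Matrix multiplication for 73x73 matrices:

Strassen's algorithm requires power-of-2 dimensions. Pad 73x73 to 128x128 (next power of 2).

Standard algorithm: 73^3 = 389017 multiplications
Strassen's algorithm: 7^(log2(128)) = 7^7 = 823543 multiplications
Difference: 389017 - 823543 = -434526 (Strassen uses MORE here due to padding overhead — for small or just-over-power-of-2 n, padding can outweigh the per-level savings)

Standard: 389017 multiplications (73^3). Strassen: 823543 multiplications (7^7, after padding to 128x128). Strassen reduces 8 recursive multiplications to 7 at each level.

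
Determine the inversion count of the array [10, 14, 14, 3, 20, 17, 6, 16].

Finding inversions in [10, 14, 14, 3, 20, 17, 6, 16]:

(0, 3): arr[0]=10 > arr[3]=3
(0, 6): arr[0]=10 > arr[6]=6
(1, 3): arr[1]=14 > arr[3]=3
(1, 6): arr[1]=14 > arr[6]=6
(2, 3): arr[2]=14 > arr[3]=3
(2, 6): arr[2]=14 > arr[6]=6
(4, 5): arr[4]=20 > arr[5]=17
(4, 6): arr[4]=20 > arr[6]=6
(4, 7): arr[4]=20 > arr[7]=16
(5, 6): arr[5]=17 > arr[6]=6
(5, 7): arr[5]=17 > arr[7]=16

Total inversions: 11

The array has 11 inversion(s): (0,3), (0,6), (1,3), (1,6), (2,3), (2,6), (4,5), (4,6), (4,7), (5,6), (5,7). Each pair (i,j) satisfies i < j and arr[i] > arr[j].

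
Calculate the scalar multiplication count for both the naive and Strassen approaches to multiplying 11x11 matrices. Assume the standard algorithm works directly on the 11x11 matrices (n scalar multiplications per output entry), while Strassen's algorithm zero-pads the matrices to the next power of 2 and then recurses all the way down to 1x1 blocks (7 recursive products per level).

Matrix multiplication for 11x11 matrices:

Strassen's algorithm requires power-of-2 dimensions. Pad 11x11 to 16x16 (next power of 2).

Standard algorithm: 11^3 = 1331 multiplications
Strassen's algorithm: 7^(log2(16)) = 7^4 = 2401 multiplications
Difference: 1331 - 2401 = -1070 (Strassen uses MORE here due to padding overhead — for small or just-over-power-of-2 n, padding can outweigh the per-level savings)

Standard: 1331 multiplications (11^3). Strassen: 2401 multiplications (7^4, after padding to 16x16). Strassen reduces 8 recursive multiplications to 7 at each level.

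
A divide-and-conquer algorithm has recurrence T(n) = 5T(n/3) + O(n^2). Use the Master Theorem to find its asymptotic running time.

Master Theorem for T(n) = 5T(n/3) + O(n^2):

a = 5, b = 3, c = 2
log_b(a) = log_3(5) = 1.4650

Case 3: c = 2 > log_3(5) = 1.4650
T(n) = O(n^2) = O(n^2)

For T(n) = 5T(n/3) + O(n^2): log_3(5) = 1.4650. This is Case 3 of the Master Theorem (c > log_b(a), work dominated by root), giving O(n^2).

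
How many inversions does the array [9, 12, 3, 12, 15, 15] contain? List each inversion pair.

Finding inversions in [9, 12, 3, 12, 15, 15]:

(0, 2): arr[0]=9 > arr[2]=3
(1, 2): arr[1]=12 > arr[2]=3

Total inversions: 2

The array has 2 inversion(s): (0,2), (1,2). Each pair (i,j) satisfies i < j and arr[i] > arr[j].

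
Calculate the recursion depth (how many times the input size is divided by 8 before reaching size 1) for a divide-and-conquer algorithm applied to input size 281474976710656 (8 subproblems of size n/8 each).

For divide and conquer with division factor 8:

Problem sizes at each level:
Level 0: 281474976710656
Level 1: 35184372088832
Level 2: 4398046511104
Level 3: 549755813888
Level 4: 68719476736
Level 5: 8589934592
Level 6: 1073741824
Level 7: 134217728
Level 8: 16777216
Level 9: 2097152
Level 10: 262144
Level 11: 32768
Level 12: 4096
Level 13: 512
Level 14: 64
Level 15: 8
Level 16: 1

The root is level 0 and the size-1 base case is level 16 (the tree spans levels 0 through 16, i.e. 17 levels counting the root), so the depth is the number of divisions: log_8(281474976710656) = 16

The recursion tree depth is log_8(281474976710656) = 16. At each level, the problem size is divided by 8, so it takes 16 divisions to reduce to a base case of size 1. The algorithm makes 8 recursive calls at each level.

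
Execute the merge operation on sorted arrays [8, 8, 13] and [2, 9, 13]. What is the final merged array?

Merging process:

Compare 8 vs 2: take 2 from right. Merged: [2]
Compare 8 vs 9: take 8 from left. Merged: [2, 8]
Compare 8 vs 9: take 8 from left. Merged: [2, 8, 8]
Compare 13 vs 9: take 9 from right. Merged: [2, 8, 8, 9]
Compare 13 vs 13: take 13 from left. Merged: [2, 8, 8, 9, 13]
Append remaining from right: [13]. Merged: [2, 8, 8, 9, 13, 13]

Final merged array: [2, 8, 8, 9, 13, 13]
Total comparisons: 5

The merged array is [2, 8, 8, 9, 13, 13], requiring 5 comparisons. The merge step runs in O(n) time where n is the total number of elements.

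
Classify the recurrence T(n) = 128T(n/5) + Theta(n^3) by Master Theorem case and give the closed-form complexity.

Master Theorem for T(n) = 128T(n/5) + O(n^3):

a = 128, b = 5, c = 3
log_b(a) = log_5(128) = 3.0147

Case 1: c = 3 < log_5(128) = 3.0147
T(n) = O(n^(log_5 128))

For T(n) = 128T(n/5) + O(n^3): log_5(128) = 3.0147. This is Case 1 of the Master Theorem (c < log_b(a), work dominated by leaves), giving O(n^(log_5 128)).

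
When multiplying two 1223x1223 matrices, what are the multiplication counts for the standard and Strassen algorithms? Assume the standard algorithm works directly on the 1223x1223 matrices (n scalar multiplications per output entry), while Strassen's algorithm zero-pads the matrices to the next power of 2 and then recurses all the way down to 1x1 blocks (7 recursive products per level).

Matrix multiplication for 1223x1223 matrices:

Strassen's algorithm requires power-of-2 dimensions. Pad 1223x1223 to 2048x2048 (next power of 2).

Standard algorithm: 1223^3 = 1829276567 multiplications
Strassen's algorithm: 7^(log2(2048)) = 7^11 = 1977326743 multiplications
Difference: 1829276567 - 1977326743 = -148050176 (Strassen uses MORE here due to padding overhead — for small or just-over-power-of-2 n, padding can outweigh the per-level savings)

Standard: 1829276567 multiplications (1223^3). Strassen: 1977326743 multiplications (7^11, after padding to 2048x2048). Strassen reduces 8 recursive multiplications to 7 at each level.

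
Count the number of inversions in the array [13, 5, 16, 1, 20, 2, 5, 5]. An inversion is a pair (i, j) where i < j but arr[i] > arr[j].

Finding inversions in [13, 5, 16, 1, 20, 2, 5, 5]:

(0, 1): arr[0]=13 > arr[1]=5
(0, 3): arr[0]=13 > arr[3]=1
(0, 5): arr[0]=13 > arr[5]=2
(0, 6): arr[0]=13 > arr[6]=5
(0, 7): arr[0]=13 > arr[7]=5
(1, 3): arr[1]=5 > arr[3]=1
(1, 5): arr[1]=5 > arr[5]=2
(2, 3): arr[2]=16 > arr[3]=1
(2, 5): arr[2]=16 > arr[5]=2
(2, 6): arr[2]=16 > arr[6]=5
(2, 7): arr[2]=16 > arr[7]=5
(4, 5): arr[4]=20 > arr[5]=2
(4, 6): arr[4]=20 > arr[6]=5
(4, 7): arr[4]=20 > arr[7]=5

Total inversions: 14

The array has 14 inversion(s): (0,1), (0,3), (0,5), (0,6), (0,7), (1,3), (1,5), (2,3), (2,5), (2,6), (2,7), (4,5), (4,6), (4,7). Each pair (i,j) satisfies i < j and arr[i] > arr[j].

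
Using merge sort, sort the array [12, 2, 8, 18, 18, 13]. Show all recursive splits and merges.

Merge sort trace:

Split: [12, 2, 8, 18, 18, 13] -> [12, 2, 8] and [18, 18, 13]
  Split: [12, 2, 8] -> [12] and [2, 8]
    Split: [2, 8] -> [2] and [8]
    Merge: [2] + [8] -> [2, 8]
  Merge: [12] + [2, 8] -> [2, 8, 12]
  Split: [18, 18, 13] -> [18] and [18, 13]
    Split: [18, 13] -> [18] and [13]
    Merge: [18] + [13] -> [13, 18]
  Merge: [18] + [13, 18] -> [13, 18, 18]
Merge: [2, 8, 12] + [13, 18, 18] -> [2, 8, 12, 13, 18, 18]

Final sorted array: [2, 8, 12, 13, 18, 18]

The merge sort proceeds by recursively splitting the array and merging sorted halves.
After all merges, the sorted array is [2, 8, 12, 13, 18, 18].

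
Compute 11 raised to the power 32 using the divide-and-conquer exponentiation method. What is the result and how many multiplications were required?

Computing 11^32 by squaring (build up from 11^1; each line after the first costs one multiplication):

11^1 = 11
11^2 = (11^1)^2 = 11^2 = 121
11^4 = (11^2)^2 = 121^2 = 14641
11^8 = (11^4)^2 = 14641^2 = 214358881
11^16 = (11^8)^2 = 214358881^2 = 45949729863572161
11^32 = (11^16)^2 = 45949729863572161^2 = 2111377674535255285545615254209921

Result: 2111377674535255285545615254209921
Multiplications needed: 5 (5 lines after 11^1)

11^32 = 2111377674535255285545615254209921. Using exponentiation by squaring, this requires 5 multiplications. The key idea: if the exponent is even, square the half-power; if odd, multiply by the base once.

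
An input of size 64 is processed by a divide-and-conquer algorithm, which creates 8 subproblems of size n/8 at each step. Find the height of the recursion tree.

For divide and conquer with division factor 8:

Problem sizes at each level:
Level 0: 64
Level 1: 8
Level 2: 1

The root is level 0 and the size-1 base case is level 2 (the tree spans levels 0 through 2, i.e. 3 levels counting the root), so the depth is the number of divisions: log_8(64) = 2

The recursion tree depth is log_8(64) = 2. At each level, the problem size is divided by 8, so it takes 2 divisions to reduce to a base case of size 1. The algorithm makes 8 recursive calls at each level.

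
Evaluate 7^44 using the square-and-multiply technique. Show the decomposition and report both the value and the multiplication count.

Computing 7^44 by squaring (build up from 7^1; each line after the first costs one multiplication):

7^1 = 7
7^2 = (7^1)^2 = 7^2 = 49
7^4 = (7^2)^2 = 49^2 = 2401
7^5 = 7 * 7^4 = 7 * 2401 = 16807
7^10 = (7^5)^2 = 16807^2 = 282475249
7^11 = 7 * 7^10 = 7 * 282475249 = 1977326743
7^22 = (7^11)^2 = 1977326743^2 = 3909821048582988049
7^44 = (7^22)^2 = 3909821048582988049^2 = 15286700631942576193765185769276826401

Result: 15286700631942576193765185769276826401
Multiplications needed: 7 (7 lines after 7^1)

7^44 = 15286700631942576193765185769276826401. Using exponentiation by squaring, this requires 7 multiplications. The key idea: if the exponent is even, square the half-power; if odd, multiply by the base once.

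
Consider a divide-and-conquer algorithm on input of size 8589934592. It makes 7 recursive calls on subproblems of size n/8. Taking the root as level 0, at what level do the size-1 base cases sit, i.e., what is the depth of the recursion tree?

For divide and conquer with division factor 8:

Problem sizes at each level:
Level 0: 8589934592
Level 1: 1073741824
Level 2: 134217728
Level 3: 16777216
Level 4: 2097152
Level 5: 262144
Level 6: 32768
Level 7: 4096
Level 8: 512
Level 9: 64
Level 10: 8
Level 11: 1

The root is level 0 and the size-1 base case is level 11 (the tree spans levels 0 through 11, i.e. 12 levels counting the root), so the depth is the number of divisions: log_8(8589934592) = 11

The recursion tree depth is log_8(8589934592) = 11. At each level, the problem size is divided by 8, so it takes 11 divisions to reduce to a base case of size 1. The algorithm makes 7 recursive calls at each level.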